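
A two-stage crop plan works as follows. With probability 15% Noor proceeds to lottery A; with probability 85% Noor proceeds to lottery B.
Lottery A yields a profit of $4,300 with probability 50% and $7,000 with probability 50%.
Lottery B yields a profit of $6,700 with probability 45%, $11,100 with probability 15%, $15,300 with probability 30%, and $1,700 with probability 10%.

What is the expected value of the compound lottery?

EV(A) = 0.5 × 4300 + 0.5 × 7000 = 2150 + 3500 = 5650
EV(B) = 0.45 × 6700 + 0.15 × 11100 + 0.3 × 15300 + 0.1 × 1700 = 3015 + 1665 + 4590 + 170 = 9440
Overall = 0.15 × 5650 + 0.85 × 9440 = 847.5 + 8024 = 8871.5

$8,871.50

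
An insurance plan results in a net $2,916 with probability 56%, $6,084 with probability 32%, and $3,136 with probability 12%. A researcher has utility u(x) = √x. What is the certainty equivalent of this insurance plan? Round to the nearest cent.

$3,834.09

E[u] = 0.56·√2916 + 0.32·√6084 + 0.12·√3136 = 0.56·54 + 0.32·78 + 0.12·56 = 61.92
CE = (61.92)² = 3834.0864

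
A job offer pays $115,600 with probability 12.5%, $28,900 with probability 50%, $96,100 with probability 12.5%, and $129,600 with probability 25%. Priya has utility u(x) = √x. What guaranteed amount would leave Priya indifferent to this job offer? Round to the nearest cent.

E[u] = 0.125·√115600 + 0.5·√28900 + 0.125·√96100 + 0.25·√129600 = 0.125·340 + 0.5·170 + 0.125·310 + 0.25·360 = 256.25
CE = (256.25)² = 65664.0625

$65,664.06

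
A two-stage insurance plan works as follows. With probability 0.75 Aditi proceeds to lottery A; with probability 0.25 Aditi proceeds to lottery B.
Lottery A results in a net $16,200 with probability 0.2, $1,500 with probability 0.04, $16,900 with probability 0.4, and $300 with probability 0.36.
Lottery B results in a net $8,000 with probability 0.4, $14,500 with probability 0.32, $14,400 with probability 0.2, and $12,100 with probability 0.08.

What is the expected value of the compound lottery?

$10,548

EV(A) = 0.2 × 16200 + 0.04 × 1500 + 0.4 × 16900 + 0.36 × 300 = 3240 + 60 + 6760 + 108 = 10168
EV(B) = 0.4 × 8000 + 0.32 × 14500 + 0.2 × 14400 + 0.08 × 12100 = 3200 + 4640 + 2880 + 968 = 11688
Overall = 0.75 × 10168 + 0.25 × 11688 = 7626 + 2922 = 10548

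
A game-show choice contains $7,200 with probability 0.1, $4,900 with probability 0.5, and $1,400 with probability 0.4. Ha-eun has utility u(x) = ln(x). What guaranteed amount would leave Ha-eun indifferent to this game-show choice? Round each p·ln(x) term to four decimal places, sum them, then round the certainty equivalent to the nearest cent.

$3,085.29

E[u] = 0.1·ln(7200) + 0.5·ln(4900) + 0.4·ln(1400) = 0.8882 + 4.2485 + 2.8977 = 8.0344
CE = e^8.0344 ≈ 3085.29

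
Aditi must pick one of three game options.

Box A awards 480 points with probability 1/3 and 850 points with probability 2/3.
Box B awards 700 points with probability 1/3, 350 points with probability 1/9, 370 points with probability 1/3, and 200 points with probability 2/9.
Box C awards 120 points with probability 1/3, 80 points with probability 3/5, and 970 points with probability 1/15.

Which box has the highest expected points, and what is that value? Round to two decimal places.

Box A (726.67 points)

Box A = 1/3 × 480 + 2/3 × 850 = 160 + 566.6667 = 726.6667
Box B = 1/3 × 700 + 1/9 × 350 + 1/3 × 370 + 2/9 × 200 = 233.3333 + 38.8889 + 123.3333 + 44.4444 = 440
Box C = 1/3 × 120 + 3/5 × 80 + 1/15 × 970 = 40 + 48 + 64.6667 = 152.6667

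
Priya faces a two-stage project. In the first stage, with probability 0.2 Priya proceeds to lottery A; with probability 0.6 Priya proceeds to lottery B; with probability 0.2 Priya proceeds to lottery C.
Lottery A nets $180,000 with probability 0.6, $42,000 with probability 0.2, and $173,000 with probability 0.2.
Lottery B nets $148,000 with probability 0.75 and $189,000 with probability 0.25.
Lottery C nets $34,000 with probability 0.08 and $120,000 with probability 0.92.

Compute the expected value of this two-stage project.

$147,774

EV(A) = 0.6 × 180000 + 0.2 × 42000 + 0.2 × 173000 = 108000 + 8400 + 34600 = 151000
EV(B) = 0.75 × 148000 + 0.25 × 189000 = 111000 + 47250 = 158250
EV(C) = 0.08 × 34000 + 0.92 × 120000 = 2720 + 110400 = 113120
Overall = 0.2 × 151000 + 0.6 × 158250 + 0.2 × 113120 = 30200 + 94950 + 22624 = 147774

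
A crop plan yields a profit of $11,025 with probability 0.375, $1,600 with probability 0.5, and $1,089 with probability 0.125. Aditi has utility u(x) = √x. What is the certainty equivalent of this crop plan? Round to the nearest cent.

E[u] = 0.375·√11025 + 0.5·√1600 + 0.125·√1089 = 0.375·105 + 0.5·40 + 0.125·33 = 63.5
CE = (63.5)² = 4032.25

$4,032.25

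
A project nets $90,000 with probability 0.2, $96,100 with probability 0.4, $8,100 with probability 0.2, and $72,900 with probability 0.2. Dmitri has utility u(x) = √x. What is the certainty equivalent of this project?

E[u] = 0.2·√90000 + 0.4·√96100 + 0.2·√8100 + 0.2·√72900 = 0.2·300 + 0.4·310 + 0.2·90 + 0.2·270 = 256
CE = (256)² = 65536

$65,536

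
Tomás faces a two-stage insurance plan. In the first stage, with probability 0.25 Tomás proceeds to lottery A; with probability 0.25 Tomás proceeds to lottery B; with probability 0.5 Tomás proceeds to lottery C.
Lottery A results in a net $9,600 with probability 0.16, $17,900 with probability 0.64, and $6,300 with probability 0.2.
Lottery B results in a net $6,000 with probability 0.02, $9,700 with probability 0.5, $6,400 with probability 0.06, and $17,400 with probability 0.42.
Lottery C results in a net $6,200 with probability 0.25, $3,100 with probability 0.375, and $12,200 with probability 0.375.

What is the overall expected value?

$10,372.25

EV(A) = 0.16 × 9600 + 0.64 × 17900 + 0.2 × 6300 = 1536 + 11456 + 1260 = 14252
EV(B) = 0.02 × 6000 + 0.5 × 9700 + 0.06 × 6400 + 0.42 × 17400 = 120 + 4850 + 384 + 7308 = 12662
EV(C) = 0.25 × 6200 + 0.375 × 3100 + 0.375 × 12200 = 1550 + 1162.5 + 4575 = 7287.5
Overall = 0.25 × 14252 + 0.25 × 12662 + 0.5 × 7287.5 = 3563 + 3165.5 + 3643.75 = 10372.25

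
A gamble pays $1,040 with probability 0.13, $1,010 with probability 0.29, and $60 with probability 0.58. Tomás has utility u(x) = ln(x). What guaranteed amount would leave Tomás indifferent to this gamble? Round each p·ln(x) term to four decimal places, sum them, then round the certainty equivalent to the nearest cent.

E[u] = 0.13·ln(1040) + 0.29·ln(1010) + 0.58·ln(60) = 0.9031 + 2.0061 + 2.3747 = 5.2839
CE = e^5.2839 ≈ 197.14

$197.14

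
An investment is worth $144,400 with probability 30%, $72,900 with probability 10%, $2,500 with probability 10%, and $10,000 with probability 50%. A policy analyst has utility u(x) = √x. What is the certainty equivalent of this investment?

E[u] = 0.3·√144400 + 0.1·√72900 + 0.1·√2500 + 0.5·√10000 = 0.3·380 + 0.1·270 + 0.1·50 + 0.5·100 = 196
CE = (196)² = 38416

$38,416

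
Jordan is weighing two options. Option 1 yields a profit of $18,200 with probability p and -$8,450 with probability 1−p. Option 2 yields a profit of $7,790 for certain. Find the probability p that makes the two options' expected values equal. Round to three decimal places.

p·18200 + (1−p)·(-8450) = 7790
26650p − 8450 = 7790
p = (7790 + 8450) / 26650

p = 0.609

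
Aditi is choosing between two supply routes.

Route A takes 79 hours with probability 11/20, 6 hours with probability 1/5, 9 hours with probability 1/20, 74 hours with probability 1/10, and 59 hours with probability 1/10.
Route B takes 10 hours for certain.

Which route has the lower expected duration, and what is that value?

Route A = 11/20 × 79 + 1/5 × 6 + 1/20 × 9 + 1/10 × 74 + 1/10 × 59 = 43.45 + 1.2 + 0.45 + 7.4 + 5.9 = 58.4
Route B: 10 (certain)

Route B (10 hours)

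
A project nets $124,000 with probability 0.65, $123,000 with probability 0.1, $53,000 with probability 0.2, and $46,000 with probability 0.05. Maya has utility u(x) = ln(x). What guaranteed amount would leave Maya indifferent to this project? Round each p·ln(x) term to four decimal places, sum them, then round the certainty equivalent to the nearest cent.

$99,468.87

E[u] = 0.65·ln(124000) + 0.1·ln(123000) + 0.2·ln(53000) + 0.05·ln(46000) = 7.6232 + 1.1720 + 2.1756 + 0.5368 = 11.5076
CE = e^11.5076 ≈ 99468.87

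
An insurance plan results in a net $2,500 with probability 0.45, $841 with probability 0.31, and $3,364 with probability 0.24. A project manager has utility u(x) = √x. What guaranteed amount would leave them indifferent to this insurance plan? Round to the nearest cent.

$2,062.07

E[u] = 0.45·√2500 + 0.31·√841 + 0.24·√3364 = 0.45·50 + 0.31·29 + 0.24·58 = 45.41
CE = (45.41)² = 2062.0681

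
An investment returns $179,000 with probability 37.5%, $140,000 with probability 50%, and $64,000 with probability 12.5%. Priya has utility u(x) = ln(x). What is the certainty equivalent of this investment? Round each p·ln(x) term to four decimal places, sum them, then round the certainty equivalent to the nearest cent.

$139,204.59

E[u] = 0.375·ln(179000) + 0.5·ln(140000) + 0.125·ln(64000) = 4.5357 + 5.9247 + 1.3833 = 11.8437
CE = e^11.8437 ≈ 139204.59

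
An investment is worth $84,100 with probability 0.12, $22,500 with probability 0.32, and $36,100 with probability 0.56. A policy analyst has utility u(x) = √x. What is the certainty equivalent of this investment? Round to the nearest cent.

$35,796.64

E[u] = 0.12·√84100 + 0.32·√22500 + 0.56·√36100 = 0.12·290 + 0.32·150 + 0.56·190 = 189.2
CE = (189.2)² = 35796.64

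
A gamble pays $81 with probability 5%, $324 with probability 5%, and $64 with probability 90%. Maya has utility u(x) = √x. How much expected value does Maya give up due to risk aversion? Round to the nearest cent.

$4.75

E[u] = 0.05·√81 + 0.05·√324 + 0.9·√64 = 0.05·9 + 0.05·18 + 0.9·8 = 8.55
CE = (8.55)² = 73.1025
Risk premium = EV − CE = 77.85 − 73.1025 = 4.7475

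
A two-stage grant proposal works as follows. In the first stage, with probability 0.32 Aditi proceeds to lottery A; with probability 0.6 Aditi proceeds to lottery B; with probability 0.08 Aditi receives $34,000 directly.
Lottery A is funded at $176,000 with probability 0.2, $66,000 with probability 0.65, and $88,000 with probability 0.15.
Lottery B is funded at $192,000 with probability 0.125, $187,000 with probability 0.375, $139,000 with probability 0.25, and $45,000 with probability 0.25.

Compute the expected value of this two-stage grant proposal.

EV(A) = 0.2 × 176000 + 0.65 × 66000 + 0.15 × 88000 = 35200 + 42900 + 13200 = 91300
EV(B) = 0.125 × 192000 + 0.375 × 187000 + 0.25 × 139000 + 0.25 × 45000 = 24000 + 70125 + 34750 + 11250 = 140125
Branch C: 34000 (certain)
Overall = 0.32 × 91300 + 0.6 × 140125 + 0.08 × 34000 = 29216 + 84075 + 2720 = 116011

$116,011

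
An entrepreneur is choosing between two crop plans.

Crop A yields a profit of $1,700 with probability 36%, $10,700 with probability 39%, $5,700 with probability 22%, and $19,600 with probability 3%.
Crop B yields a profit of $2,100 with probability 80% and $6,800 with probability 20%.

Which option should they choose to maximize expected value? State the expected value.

Crop A = 0.36 × 1700 + 0.39 × 10700 + 0.22 × 5700 + 0.03 × 19600 = 612 + 4173 + 1254 + 588 = 6627
Crop B = 0.8 × 2100 + 0.2 × 6800 = 1680 + 1360 = 3040

Crop A ($6,627)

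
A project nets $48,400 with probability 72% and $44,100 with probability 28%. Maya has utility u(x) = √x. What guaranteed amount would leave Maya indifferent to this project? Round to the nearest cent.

$47,175.84

E[u] = 0.72·√48400 + 0.28·√44100 = 0.72·220 + 0.28·210 = 217.2
CE = (217.2)² = 47175.84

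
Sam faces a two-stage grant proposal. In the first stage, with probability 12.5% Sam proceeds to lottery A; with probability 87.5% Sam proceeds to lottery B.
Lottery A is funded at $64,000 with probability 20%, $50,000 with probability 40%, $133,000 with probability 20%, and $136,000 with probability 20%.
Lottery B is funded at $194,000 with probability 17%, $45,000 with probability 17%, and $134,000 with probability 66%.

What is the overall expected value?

$123,761.25

EV(A) = 0.2 × 64000 + 0.4 × 50000 + 0.2 × 133000 + 0.2 × 136000 = 12800 + 20000 + 26600 + 27200 = 86600
EV(B) = 0.17 × 194000 + 0.17 × 45000 + 0.66 × 134000 = 32980 + 7650 + 88440 = 129070
Overall = 0.125 × 86600 + 0.875 × 129070 = 10825 + 112936.25 = 123761.25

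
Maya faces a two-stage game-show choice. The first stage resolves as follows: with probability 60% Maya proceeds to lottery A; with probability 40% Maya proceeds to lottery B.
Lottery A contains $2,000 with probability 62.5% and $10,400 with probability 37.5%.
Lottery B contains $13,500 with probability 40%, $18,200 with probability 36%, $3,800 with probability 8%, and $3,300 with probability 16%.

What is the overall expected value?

$8,203.60

EV(A) = 0.625 × 2000 + 0.375 × 10400 = 1250 + 3900 = 5150
EV(B) = 0.4 × 13500 + 0.36 × 18200 + 0.08 × 3800 + 0.16 × 3300 = 5400 + 6552 + 304 + 528 = 12784
Overall = 0.6 × 5150 + 0.4 × 12784 = 3090 + 5113.6 = 8203.6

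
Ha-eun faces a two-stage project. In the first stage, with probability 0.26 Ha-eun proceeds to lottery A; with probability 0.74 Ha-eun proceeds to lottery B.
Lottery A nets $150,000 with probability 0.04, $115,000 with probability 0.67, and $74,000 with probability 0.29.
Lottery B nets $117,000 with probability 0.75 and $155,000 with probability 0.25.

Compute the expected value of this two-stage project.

$120,782.60

EV(A) = 0.04 × 150000 + 0.67 × 115000 + 0.29 × 74000 = 6000 + 77050 + 21460 = 104510
EV(B) = 0.75 × 117000 + 0.25 × 155000 = 87750 + 38750 = 126500
Overall = 0.26 × 104510 + 0.74 × 126500 = 27172.6 + 93610 = 120782.6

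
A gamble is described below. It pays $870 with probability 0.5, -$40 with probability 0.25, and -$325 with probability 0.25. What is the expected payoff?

EV = 0.5 × 870 + 0.25 × (-40) + 0.25 × (-325) = 435 − 10 − 81.25 = 343.75

$343.75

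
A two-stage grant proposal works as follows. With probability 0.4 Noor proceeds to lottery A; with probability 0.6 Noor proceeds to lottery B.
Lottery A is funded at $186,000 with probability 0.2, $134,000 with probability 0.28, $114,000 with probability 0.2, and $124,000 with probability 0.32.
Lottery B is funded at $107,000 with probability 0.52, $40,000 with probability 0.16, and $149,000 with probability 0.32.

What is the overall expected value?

EV(A) = 0.2 × 186000 + 0.28 × 134000 + 0.2 × 114000 + 0.32 × 124000 = 37200 + 37520 + 22800 + 39680 = 137200
EV(B) = 0.52 × 107000 + 0.16 × 40000 + 0.32 × 149000 = 55640 + 6400 + 47680 = 109720
Overall = 0.4 × 137200 + 0.6 × 109720 = 54880 + 65832 = 120712

$120,712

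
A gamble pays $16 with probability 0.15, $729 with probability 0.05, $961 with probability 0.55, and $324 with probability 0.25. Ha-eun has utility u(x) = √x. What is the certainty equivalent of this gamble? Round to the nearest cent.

$552.25

E[u] = 0.15·√16 + 0.05·√729 + 0.55·√961 + 0.25·√324 = 0.15·4 + 0.05·27 + 0.55·31 + 0.25·18 = 23.5
CE = (23.5)² = 552.25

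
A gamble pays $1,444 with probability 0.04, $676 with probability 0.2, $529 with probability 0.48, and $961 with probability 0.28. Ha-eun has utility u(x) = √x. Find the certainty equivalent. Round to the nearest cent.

$699.07

E[u] = 0.04·√1444 + 0.2·√676 + 0.48·√529 + 0.28·√961 = 0.04·38 + 0.2·26 + 0.48·23 + 0.28·31 = 26.44
CE = (26.44)² = 699.0736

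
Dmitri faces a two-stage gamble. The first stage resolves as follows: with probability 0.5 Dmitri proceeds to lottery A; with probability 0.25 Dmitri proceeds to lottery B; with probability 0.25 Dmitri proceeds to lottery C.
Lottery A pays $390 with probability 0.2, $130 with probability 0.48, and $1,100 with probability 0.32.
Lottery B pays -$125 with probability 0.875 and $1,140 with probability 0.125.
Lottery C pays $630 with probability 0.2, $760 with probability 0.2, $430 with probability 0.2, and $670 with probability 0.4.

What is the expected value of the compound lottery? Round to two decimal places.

EV(A) = 0.2 × 390 + 0.48 × 130 + 0.32 × 1100 = 78 + 62.4 + 352 = 492.4
EV(B) = 0.875 × (-125) + 0.125 × 1140 = -109.375 + 142.5 = 33.125
EV(C) = 0.2 × 630 + 0.2 × 760 + 0.2 × 430 + 0.4 × 670 = 126 + 152 + 86 + 268 = 632
Overall = 0.5 × 492.4 + 0.25 × 33.125 + 0.25 × 632 = 246.2 + 8.28125 + 158 = 412.48125

$412.48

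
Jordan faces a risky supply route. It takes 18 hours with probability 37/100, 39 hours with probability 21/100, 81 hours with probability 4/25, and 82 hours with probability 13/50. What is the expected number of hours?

EV = 37/100 × 18 + 21/100 × 39 + 4/25 × 81 + 13/50 × 82 = 6.66 + 8.19 + 12.96 + 21.32 = 49.13

49.13 hours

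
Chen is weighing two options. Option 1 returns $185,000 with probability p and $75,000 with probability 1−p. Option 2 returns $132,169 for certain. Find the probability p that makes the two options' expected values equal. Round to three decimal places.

p = 0.520

p·185000 + (1−p)·75000 = 132169
110000p + 75000 = 132169
p = (132169 − 75000) / 110000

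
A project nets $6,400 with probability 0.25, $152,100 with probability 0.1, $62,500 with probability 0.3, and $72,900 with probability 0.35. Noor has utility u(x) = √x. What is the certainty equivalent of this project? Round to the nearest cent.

E[u] = 0.25·√6400 + 0.1·√152100 + 0.3·√62500 + 0.35·√72900 = 0.25·80 + 0.1·390 + 0.3·250 + 0.35·270 = 228.5
CE = (228.5)² = 52212.25

$52,212.25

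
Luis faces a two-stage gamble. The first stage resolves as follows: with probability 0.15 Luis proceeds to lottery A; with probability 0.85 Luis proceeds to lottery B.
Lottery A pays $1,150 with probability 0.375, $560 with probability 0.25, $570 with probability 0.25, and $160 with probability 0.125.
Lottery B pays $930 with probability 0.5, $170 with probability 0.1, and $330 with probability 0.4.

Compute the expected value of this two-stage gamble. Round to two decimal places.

$631.96

EV(A) = 0.375 × 1150 + 0.25 × 560 + 0.25 × 570 + 0.125 × 160 = 431.25 + 140 + 142.5 + 20 = 733.75
EV(B) = 0.5 × 930 + 0.1 × 170 + 0.4 × 330 = 465 + 17 + 132 = 614
Overall = 0.15 × 733.75 + 0.85 × 614 = 110.0625 + 521.9 = 631.9625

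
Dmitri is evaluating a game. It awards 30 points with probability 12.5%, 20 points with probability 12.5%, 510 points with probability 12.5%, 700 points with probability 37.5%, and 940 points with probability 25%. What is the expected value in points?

EV = 0.125 × 30 + 0.125 × 20 + 0.125 × 510 + 0.375 × 700 + 0.25 × 940 = 3.75 + 2.5 + 63.75 + 262.5 + 235 = 567.5

567.5 points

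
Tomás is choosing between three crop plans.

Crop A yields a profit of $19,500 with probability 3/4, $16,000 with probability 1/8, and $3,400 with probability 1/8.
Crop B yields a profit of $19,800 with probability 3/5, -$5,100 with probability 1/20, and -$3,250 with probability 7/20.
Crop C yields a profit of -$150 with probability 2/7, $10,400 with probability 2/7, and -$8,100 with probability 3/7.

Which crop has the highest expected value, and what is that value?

Crop A = 3/4 × 19500 + 1/8 × 16000 + 1/8 × 3400 = 14625 + 2000 + 425 = 17050
Crop B = 3/5 × 19800 + 1/20 × (-5100) + 7/20 × (-3250) = 11880 − 255 − 1137.5 = 10487.5
Crop C = 2/7 × (-150) + 2/7 × 10400 + 3/7 × (-8100) = -42.8571 + 2971.4286 − 3471.4286 = -542.8571

Crop A ($17,050)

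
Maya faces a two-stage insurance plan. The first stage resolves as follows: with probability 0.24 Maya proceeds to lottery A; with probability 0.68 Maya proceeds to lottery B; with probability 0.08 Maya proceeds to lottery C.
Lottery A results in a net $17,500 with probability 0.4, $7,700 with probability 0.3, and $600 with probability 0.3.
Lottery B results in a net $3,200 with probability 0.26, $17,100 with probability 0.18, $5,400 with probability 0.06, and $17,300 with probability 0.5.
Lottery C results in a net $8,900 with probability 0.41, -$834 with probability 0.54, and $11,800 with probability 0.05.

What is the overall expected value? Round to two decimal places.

$11,341.81

EV(A) = 0.4 × 17500 + 0.3 × 7700 + 0.3 × 600 = 7000 + 2310 + 180 = 9490
EV(B) = 0.26 × 3200 + 0.18 × 17100 + 0.06 × 5400 + 0.5 × 17300 = 832 + 3078 + 324 + 8650 = 12884
EV(C) = 0.41 × 8900 + 0.54 × (-834) + 0.05 × 11800 = 3649 − 450.36 + 590 = 3788.64
Overall = 0.24 × 9490 + 0.68 × 12884 + 0.08 × 3788.64 = 2277.6 + 8761.12 + 303.0912 = 11341.8112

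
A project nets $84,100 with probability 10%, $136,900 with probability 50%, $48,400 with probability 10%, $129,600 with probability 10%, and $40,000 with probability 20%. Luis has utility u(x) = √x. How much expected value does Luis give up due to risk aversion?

E[u] = 0.1·√84100 + 0.5·√136900 + 0.1·√48400 + 0.1·√129600 + 0.2·√40000 = 0.1·290 + 0.5·370 + 0.1·220 + 0.1·360 + 0.2·200 = 312
CE = (312)² = 97344
Risk premium = EV − CE = 102660 − 97344 = 5316

$5,316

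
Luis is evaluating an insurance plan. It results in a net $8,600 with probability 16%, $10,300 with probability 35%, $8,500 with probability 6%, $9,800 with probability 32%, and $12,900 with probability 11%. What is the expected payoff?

EV = 0.16 × 8600 + 0.35 × 10300 + 0.06 × 8500 + 0.32 × 9800 + 0.11 × 12900 = 1376 + 3605 + 510 + 3136 + 1419 = 10046

$10,046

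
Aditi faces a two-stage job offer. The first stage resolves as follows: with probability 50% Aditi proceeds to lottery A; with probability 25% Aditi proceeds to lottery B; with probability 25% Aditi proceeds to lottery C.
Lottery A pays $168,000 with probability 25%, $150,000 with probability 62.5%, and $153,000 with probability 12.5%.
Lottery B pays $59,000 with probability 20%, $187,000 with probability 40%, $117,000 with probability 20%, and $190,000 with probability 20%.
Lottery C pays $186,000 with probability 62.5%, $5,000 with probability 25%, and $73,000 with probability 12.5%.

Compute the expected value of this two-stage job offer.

EV(A) = 0.25 × 168000 + 0.625 × 150000 + 0.125 × 153000 = 42000 + 93750 + 19125 = 154875
EV(B) = 0.2 × 59000 + 0.4 × 187000 + 0.2 × 117000 + 0.2 × 190000 = 11800 + 74800 + 23400 + 38000 = 148000
EV(C) = 0.625 × 186000 + 0.25 × 5000 + 0.125 × 73000 = 116250 + 1250 + 9125 = 126625
Overall = 0.5 × 154875 + 0.25 × 148000 + 0.25 × 126625 = 77437.5 + 37000 + 31656.25 = 146093.75

$146,093.75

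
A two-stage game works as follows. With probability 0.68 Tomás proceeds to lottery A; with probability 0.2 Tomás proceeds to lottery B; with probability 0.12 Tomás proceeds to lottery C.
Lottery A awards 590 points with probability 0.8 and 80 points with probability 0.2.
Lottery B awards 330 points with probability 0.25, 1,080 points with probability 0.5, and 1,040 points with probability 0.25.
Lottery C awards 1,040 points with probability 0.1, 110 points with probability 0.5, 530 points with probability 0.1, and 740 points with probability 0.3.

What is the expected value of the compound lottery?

EV(A) = 0.8 × 590 + 0.2 × 80 = 472 + 16 = 488
EV(B) = 0.25 × 330 + 0.5 × 1080 + 0.25 × 1040 = 82.5 + 540 + 260 = 882.5
EV(C) = 0.1 × 1040 + 0.5 × 110 + 0.1 × 530 + 0.3 × 740 = 104 + 55 + 53 + 222 = 434
Overall = 0.68 × 488 + 0.2 × 882.5 + 0.12 × 434 = 331.84 + 176.5 + 52.08 = 560.42

560.42 points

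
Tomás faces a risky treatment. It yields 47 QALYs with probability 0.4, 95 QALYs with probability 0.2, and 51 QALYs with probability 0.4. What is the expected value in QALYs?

58.2 QALYs

EV = 0.4 × 47 + 0.2 × 95 + 0.4 × 51 = 18.8 + 19 + 20.4 = 58.2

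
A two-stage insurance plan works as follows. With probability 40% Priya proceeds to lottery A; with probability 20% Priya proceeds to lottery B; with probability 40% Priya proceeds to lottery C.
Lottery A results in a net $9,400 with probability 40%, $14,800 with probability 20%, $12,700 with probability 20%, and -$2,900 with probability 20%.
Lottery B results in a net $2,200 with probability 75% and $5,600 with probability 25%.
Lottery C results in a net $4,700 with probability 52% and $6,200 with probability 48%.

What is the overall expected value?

$6,250

EV(A) = 0.4 × 9400 + 0.2 × 14800 + 0.2 × 12700 + 0.2 × (-2900) = 3760 + 2960 + 2540 − 580 = 8680
EV(B) = 0.75 × 2200 + 0.25 × 5600 = 1650 + 1400 = 3050
EV(C) = 0.52 × 4700 + 0.48 × 6200 = 2444 + 2976 = 5420
Overall = 0.4 × 8680 + 0.2 × 3050 + 0.4 × 5420 = 3472 + 610 + 2168 = 6250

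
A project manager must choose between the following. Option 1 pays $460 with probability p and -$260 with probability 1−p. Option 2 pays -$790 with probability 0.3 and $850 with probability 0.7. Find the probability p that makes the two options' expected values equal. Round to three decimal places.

EV(Option 2) = 0.3 × (-790) + 0.7 × 850 = -237 + 595 = 358
p·460 + (1−p)·(-260) = 358
720p − 260 = 358
p = (358 + 260) / 720

p = 0.858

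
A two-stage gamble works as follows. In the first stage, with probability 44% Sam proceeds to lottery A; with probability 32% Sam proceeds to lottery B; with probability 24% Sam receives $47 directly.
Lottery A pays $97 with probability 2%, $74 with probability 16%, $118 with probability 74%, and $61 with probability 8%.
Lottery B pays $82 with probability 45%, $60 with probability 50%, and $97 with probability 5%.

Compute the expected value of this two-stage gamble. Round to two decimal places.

$80.87

EV(A) = 0.02 × 97 + 0.16 × 74 + 0.74 × 118 + 0.08 × 61 = 1.94 + 11.84 + 87.32 + 4.88 = 105.98
EV(B) = 0.45 × 82 + 0.5 × 60 + 0.05 × 97 = 36.9 + 30 + 4.85 = 71.75
Branch C: 47 (certain)
Overall = 0.44 × 105.98 + 0.32 × 71.75 + 0.24 × 47 = 46.6312 + 22.96 + 11.28 = 80.8712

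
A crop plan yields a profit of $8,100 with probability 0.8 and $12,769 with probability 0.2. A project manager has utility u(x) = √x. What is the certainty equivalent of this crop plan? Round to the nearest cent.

$8,949.16

E[u] = 0.8·√8100 + 0.2·√12769 = 0.8·90 + 0.2·113 = 94.6
CE = (94.6)² = 8949.16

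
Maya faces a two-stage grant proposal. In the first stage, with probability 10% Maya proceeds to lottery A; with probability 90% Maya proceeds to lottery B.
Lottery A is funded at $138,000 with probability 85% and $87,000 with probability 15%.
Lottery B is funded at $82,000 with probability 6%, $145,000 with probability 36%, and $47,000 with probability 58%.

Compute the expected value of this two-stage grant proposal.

EV(A) = 0.85 × 138000 + 0.15 × 87000 = 117300 + 13050 = 130350
EV(B) = 0.06 × 82000 + 0.36 × 145000 + 0.58 × 47000 = 4920 + 52200 + 27260 = 84380
Overall = 0.1 × 130350 + 0.9 × 84380 = 13035 + 75942 = 88977

$88,977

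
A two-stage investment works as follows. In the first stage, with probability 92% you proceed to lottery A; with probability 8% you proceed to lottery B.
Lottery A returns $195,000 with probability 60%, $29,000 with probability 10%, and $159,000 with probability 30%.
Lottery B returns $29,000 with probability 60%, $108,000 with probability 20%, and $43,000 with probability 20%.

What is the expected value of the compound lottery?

$158,000

EV(A) = 0.6 × 195000 + 0.1 × 29000 + 0.3 × 159000 = 117000 + 2900 + 47700 = 167600
EV(B) = 0.6 × 29000 + 0.2 × 108000 + 0.2 × 43000 = 17400 + 21600 + 8600 = 47600
Overall = 0.92 × 167600 + 0.08 × 47600 = 154192 + 3808 = 158000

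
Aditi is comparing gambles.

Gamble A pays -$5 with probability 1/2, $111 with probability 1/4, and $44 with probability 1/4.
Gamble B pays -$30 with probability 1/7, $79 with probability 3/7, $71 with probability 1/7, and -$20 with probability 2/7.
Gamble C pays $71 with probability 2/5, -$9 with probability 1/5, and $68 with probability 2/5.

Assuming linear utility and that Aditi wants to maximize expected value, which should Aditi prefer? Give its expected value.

Gamble C ($53.80)

Gamble A = 1/2 × (-5) + 1/4 × 111 + 1/4 × 44 = -2.5 + 27.75 + 11 = 36.25
Gamble B = 1/7 × (-30) + 3/7 × 79 + 1/7 × 71 + 2/7 × (-20) = -4.2857 + 33.8571 + 10.1429 − 5.7143 = 34
Gamble C = 2/5 × 71 + 1/5 × (-9) + 2/5 × 68 = 28.4 − 1.8 + 27.2 = 53.8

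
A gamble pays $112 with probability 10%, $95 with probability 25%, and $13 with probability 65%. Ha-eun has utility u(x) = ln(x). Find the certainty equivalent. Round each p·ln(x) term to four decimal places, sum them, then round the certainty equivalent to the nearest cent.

$26.51

E[u] = 0.1·ln(112) + 0.25·ln(95) + 0.65·ln(13) = 0.4718 + 1.1385 + 1.6672 = 3.2775
CE = e^3.2775 ≈ 26.51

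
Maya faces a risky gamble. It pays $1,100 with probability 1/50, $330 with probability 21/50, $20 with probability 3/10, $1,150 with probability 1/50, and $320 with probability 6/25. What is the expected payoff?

EV = 1/50 × 1100 + 21/50 × 330 + 3/10 × 20 + 1/50 × 1150 + 6/25 × 320 = 22 + 138.6 + 6 + 23 + 76.8 = 266.4

$266.40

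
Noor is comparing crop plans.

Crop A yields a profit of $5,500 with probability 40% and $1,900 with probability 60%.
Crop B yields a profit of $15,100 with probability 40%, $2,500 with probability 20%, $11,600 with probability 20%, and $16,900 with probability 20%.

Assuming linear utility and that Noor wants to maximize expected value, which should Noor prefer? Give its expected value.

Crop B ($12,240)

Crop A = 0.4 × 5500 + 0.6 × 1900 = 2200 + 1140 = 3340
Crop B = 0.4 × 15100 + 0.2 × 2500 + 0.2 × 11600 + 0.2 × 16900 = 6040 + 500 + 2320 + 3380 = 12240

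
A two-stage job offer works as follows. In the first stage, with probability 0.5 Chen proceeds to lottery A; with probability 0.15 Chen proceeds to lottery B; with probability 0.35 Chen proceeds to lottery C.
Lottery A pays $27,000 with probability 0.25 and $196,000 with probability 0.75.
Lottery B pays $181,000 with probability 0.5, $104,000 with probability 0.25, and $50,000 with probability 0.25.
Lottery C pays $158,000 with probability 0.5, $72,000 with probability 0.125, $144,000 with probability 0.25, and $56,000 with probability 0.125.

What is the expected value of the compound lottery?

$142,075

EV(A) = 0.25 × 27000 + 0.75 × 196000 = 6750 + 147000 = 153750
EV(B) = 0.5 × 181000 + 0.25 × 104000 + 0.25 × 50000 = 90500 + 26000 + 12500 = 129000
EV(C) = 0.5 × 158000 + 0.125 × 72000 + 0.25 × 144000 + 0.125 × 56000 = 79000 + 9000 + 36000 + 7000 = 131000
Overall = 0.5 × 153750 + 0.15 × 129000 + 0.35 × 131000 = 76875 + 19350 + 45850 = 142075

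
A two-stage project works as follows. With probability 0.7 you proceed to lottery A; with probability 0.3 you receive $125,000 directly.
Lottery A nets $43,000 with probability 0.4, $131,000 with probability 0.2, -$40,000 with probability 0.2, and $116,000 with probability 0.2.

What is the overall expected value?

$78,520

EV(A) = 0.4 × 43000 + 0.2 × 131000 + 0.2 × (-40000) + 0.2 × 116000 = 17200 + 26200 − 8000 + 23200 = 58600
Branch B: 125000 (certain)
Overall = 0.7 × 58600 + 0.3 × 125000 = 41020 + 37500 = 78520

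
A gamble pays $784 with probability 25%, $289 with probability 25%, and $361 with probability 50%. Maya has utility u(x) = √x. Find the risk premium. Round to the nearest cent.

$18.19

E[u] = 0.25·√784 + 0.25·√289 + 0.5·√361 = 0.25·28 + 0.25·17 + 0.5·19 = 20.75
CE = (20.75)² = 430.5625
Risk premium = EV − CE = 448.75 − 430.5625 = 18.1875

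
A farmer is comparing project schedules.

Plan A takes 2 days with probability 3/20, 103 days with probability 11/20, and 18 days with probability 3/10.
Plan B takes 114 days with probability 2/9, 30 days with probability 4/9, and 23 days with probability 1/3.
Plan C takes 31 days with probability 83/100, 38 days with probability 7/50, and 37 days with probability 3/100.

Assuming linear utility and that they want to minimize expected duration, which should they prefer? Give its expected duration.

Plan C (32.16 days)

Plan A = 3/20 × 2 + 11/20 × 103 + 3/10 × 18 = 0.3 + 56.65 + 5.4 = 62.35
Plan B = 2/9 × 114 + 4/9 × 30 + 1/3 × 23 = 25.3333 + 13.3333 + 7.6667 = 46.3333
Plan C = 83/100 × 31 + 7/50 × 38 + 3/100 × 37 = 25.73 + 5.32 + 1.11 = 32.16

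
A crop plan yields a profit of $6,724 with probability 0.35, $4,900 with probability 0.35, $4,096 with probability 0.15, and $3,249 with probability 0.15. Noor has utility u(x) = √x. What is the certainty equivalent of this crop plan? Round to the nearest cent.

E[u] = 0.35·√6724 + 0.35·√4900 + 0.15·√4096 + 0.15·√3249 = 0.35·82 + 0.35·70 + 0.15·64 + 0.15·57 = 71.35
CE = (71.35)² = 5090.8225

$5,090.82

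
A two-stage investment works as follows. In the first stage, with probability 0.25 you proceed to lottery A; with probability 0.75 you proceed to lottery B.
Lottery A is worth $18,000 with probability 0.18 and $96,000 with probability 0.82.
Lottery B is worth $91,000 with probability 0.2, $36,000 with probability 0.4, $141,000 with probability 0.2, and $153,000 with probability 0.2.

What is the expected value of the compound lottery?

EV(A) = 0.18 × 18000 + 0.82 × 96000 = 3240 + 78720 = 81960
EV(B) = 0.2 × 91000 + 0.4 × 36000 + 0.2 × 141000 + 0.2 × 153000 = 18200 + 14400 + 28200 + 30600 = 91400
Overall = 0.25 × 81960 + 0.75 × 91400 = 20490 + 68550 = 89040

$89,040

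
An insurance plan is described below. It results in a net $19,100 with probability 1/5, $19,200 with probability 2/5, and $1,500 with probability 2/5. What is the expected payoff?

$12,100

EV = 1/5 × 19100 + 2/5 × 19200 + 2/5 × 1500 = 3820 + 7680 + 600 = 12100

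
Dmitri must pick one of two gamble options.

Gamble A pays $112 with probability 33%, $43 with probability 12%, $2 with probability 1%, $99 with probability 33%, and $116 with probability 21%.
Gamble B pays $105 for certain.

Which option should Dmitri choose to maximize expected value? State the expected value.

Gamble B ($105)

Gamble A = 0.33 × 112 + 0.12 × 43 + 0.01 × 2 + 0.33 × 99 + 0.21 × 116 = 36.96 + 5.16 + 0.02 + 32.67 + 24.36 = 99.17
Gamble B: 105 (certain)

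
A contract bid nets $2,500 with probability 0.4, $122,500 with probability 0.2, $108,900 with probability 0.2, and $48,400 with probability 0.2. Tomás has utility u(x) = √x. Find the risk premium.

E[u] = 0.4·√2500 + 0.2·√122500 + 0.2·√108900 + 0.2·√48400 = 0.4·50 + 0.2·350 + 0.2·330 + 0.2·220 = 200
CE = (200)² = 40000
Risk premium = EV − CE = 56960 − 40000 = 16960

$16,960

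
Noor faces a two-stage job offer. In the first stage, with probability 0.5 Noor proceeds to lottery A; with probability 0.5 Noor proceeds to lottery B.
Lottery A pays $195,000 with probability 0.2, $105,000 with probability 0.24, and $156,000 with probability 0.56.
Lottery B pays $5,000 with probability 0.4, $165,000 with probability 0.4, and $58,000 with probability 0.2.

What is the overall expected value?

EV(A) = 0.2 × 195000 + 0.24 × 105000 + 0.56 × 156000 = 39000 + 25200 + 87360 = 151560
EV(B) = 0.4 × 5000 + 0.4 × 165000 + 0.2 × 58000 = 2000 + 66000 + 11600 = 79600
Overall = 0.5 × 151560 + 0.5 × 79600 = 75780 + 39800 = 115580

$115,580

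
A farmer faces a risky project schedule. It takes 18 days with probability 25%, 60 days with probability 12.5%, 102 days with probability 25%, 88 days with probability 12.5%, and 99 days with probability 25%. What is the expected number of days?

73.25 days

EV = 0.25 × 18 + 0.125 × 60 + 0.25 × 102 + 0.125 × 88 + 0.25 × 99 = 4.5 + 7.5 + 25.5 + 11 + 24.75 = 73.25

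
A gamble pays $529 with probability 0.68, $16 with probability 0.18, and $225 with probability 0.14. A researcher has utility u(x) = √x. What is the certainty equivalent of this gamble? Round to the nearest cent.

$340.77

E[u] = 0.68·√529 + 0.18·√16 + 0.14·√225 = 0.68·23 + 0.18·4 + 0.14·15 = 18.46
CE = (18.46)² = 340.7716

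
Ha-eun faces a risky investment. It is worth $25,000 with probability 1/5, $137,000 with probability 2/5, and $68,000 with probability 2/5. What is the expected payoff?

EV = 1/5 × 25000 + 2/5 × 137000 + 2/5 × 68000 = 5000 + 54800 + 27200 = 87000

$87,000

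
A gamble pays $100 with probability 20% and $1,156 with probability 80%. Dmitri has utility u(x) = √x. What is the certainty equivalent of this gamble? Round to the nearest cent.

E[u] = 0.2·√100 + 0.8·√1156 = 0.2·10 + 0.8·34 = 29.2
CE = (29.2)² = 852.64

$852.64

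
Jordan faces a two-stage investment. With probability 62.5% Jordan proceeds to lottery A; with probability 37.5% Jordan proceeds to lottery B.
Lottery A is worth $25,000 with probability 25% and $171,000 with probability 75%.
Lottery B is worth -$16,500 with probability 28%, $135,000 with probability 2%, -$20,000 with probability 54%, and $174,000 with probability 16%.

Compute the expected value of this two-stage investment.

$89,732.50

EV(A) = 0.25 × 25000 + 0.75 × 171000 = 6250 + 128250 = 134500
EV(B) = 0.28 × (-16500) + 0.02 × 135000 + 0.54 × (-20000) + 0.16 × 174000 = -4620 + 2700 − 10800 + 27840 = 15120
Overall = 0.625 × 134500 + 0.375 × 15120 = 84062.5 + 5670 = 89732.5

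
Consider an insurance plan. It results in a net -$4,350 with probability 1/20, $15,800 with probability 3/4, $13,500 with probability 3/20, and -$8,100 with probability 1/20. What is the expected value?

EV = 1/20 × (-4350) + 3/4 × 15800 + 3/20 × 13500 + 1/20 × (-8100) = -217.5 + 11850 + 2025 − 405 = 13252.5

$13,252.50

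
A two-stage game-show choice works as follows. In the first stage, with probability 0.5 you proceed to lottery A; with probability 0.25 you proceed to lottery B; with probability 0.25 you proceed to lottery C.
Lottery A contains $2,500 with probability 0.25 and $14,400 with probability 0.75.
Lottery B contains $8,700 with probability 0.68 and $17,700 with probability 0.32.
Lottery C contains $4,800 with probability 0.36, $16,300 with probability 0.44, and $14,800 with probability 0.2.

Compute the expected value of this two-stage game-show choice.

$11,572.50

EV(A) = 0.25 × 2500 + 0.75 × 14400 = 625 + 10800 = 11425
EV(B) = 0.68 × 8700 + 0.32 × 17700 = 5916 + 5664 = 11580
EV(C) = 0.36 × 4800 + 0.44 × 16300 + 0.2 × 14800 = 1728 + 7172 + 2960 = 11860
Overall = 0.5 × 11425 + 0.25 × 11580 + 0.25 × 11860 = 5712.5 + 2895 + 2965 = 11572.5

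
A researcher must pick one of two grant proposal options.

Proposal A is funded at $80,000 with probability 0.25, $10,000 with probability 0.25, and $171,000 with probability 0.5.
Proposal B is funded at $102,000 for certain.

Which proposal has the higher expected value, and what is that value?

Proposal A = 0.25 × 80000 + 0.25 × 10000 + 0.5 × 171000 = 20000 + 2500 + 85500 = 108000
Proposal B: 102000 (certain)

Proposal A ($108,000)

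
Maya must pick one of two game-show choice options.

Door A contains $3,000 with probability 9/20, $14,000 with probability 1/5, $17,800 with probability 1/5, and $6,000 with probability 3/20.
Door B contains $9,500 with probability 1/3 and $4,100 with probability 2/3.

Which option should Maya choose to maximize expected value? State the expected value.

Door A = 9/20 × 3000 + 1/5 × 14000 + 1/5 × 17800 + 3/20 × 6000 = 1350 + 2800 + 3560 + 900 = 8610
Door B = 1/3 × 9500 + 2/3 × 4100 = 3166.6667 + 2733.3333 = 5900

Door A ($8,610)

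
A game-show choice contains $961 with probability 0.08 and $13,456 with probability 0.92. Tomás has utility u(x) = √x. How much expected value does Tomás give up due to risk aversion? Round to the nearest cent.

$531.76

E[u] = 0.08·√961 + 0.92·√13456 = 0.08·31 + 0.92·116 = 109.2
CE = (109.2)² = 11924.64
Risk premium = EV − CE = 12456.4 − 11924.64 = 531.76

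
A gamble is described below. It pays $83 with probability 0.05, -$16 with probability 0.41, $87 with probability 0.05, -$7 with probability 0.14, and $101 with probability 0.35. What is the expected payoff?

$36.31

EV = 0.05 × 83 + 0.41 × (-16) + 0.05 × 87 + 0.14 × (-7) + 0.35 × 101 = 4.15 − 6.56 + 4.35 − 0.98 + 35.35 = 36.31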